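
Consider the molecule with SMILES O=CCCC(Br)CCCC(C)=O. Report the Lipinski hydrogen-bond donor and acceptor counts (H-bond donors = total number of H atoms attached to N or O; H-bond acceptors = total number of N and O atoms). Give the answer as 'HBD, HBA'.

0, 2

Donors: find every N or O and count the H atoms it carries.
  atom 1 (O): bond orders sum to 2 → 0 H
  atom 12 (O): bond orders sum to 2 → 0 H
Lipinski HBD = 0.
Acceptors: N atoms = 0, O atoms = 2 → HBA = 2.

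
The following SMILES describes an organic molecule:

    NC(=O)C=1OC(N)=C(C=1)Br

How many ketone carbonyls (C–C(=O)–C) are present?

0

Scan the SMILES for the ketone motif — none present.
Groups that are present: 1 amide, 1 primary amine.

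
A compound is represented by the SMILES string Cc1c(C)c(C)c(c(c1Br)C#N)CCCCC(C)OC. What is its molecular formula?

Walk through each heavy atom and fill implicit hydrogens from standard valence (C 4, N 3, O 2, S 2, halogen 1); for lowercase aromatic atoms, an aromatic c carries 1 H when it has two neighbours and 0 H with three, and aromatic n carries 0 H:
  atom 1: C, bond orders sum to 1 (valence 4) → 3 H
  atom 2: aromatic c, 3 neighbours → 0 H
  atom 3: aromatic c, 3 neighbours → 0 H
  atom 4: C, bond orders sum to 1 (valence 4) → 3 H
  atom 5: aromatic c, 3 neighbours → 0 H
  atom 6: C, bond orders sum to 1 (valence 4) → 3 H
  atom 7: aromatic c, 3 neighbours → 0 H
  atom 8: aromatic c, 3 neighbours → 0 H
  atom 9: aromatic c, 3 neighbours → 0 H
  atom 10: Br (halogen, monovalent) → 0 H
  atom 11: C, bond orders sum to 4 (valence 4) → 0 H
  atom 12: N, bond orders sum to 3 (valence 3) → 0 H
  atom 13: C, bond orders sum to 2 (valence 4) → 2 H
  atom 14: C, bond orders sum to 2 (valence 4) → 2 H
  atom 15: C, bond orders sum to 2 (valence 4) → 2 H
  atom 16: C, bond orders sum to 2 (valence 4) → 2 H
  atom 17: C, bond orders sum to 3 (valence 4) → 1 H
  atom 18: C, bond orders sum to 1 (valence 4) → 3 H
  atom 19: O, bond orders sum to 2 (valence 2) → 0 H
  atom 20: C, bond orders sum to 1 (valence 4) → 3 H
Totals → C:17, H:24, Br:1, N:1, O:1.
In Hill order: C17H24BrNO.

C17H24BrNO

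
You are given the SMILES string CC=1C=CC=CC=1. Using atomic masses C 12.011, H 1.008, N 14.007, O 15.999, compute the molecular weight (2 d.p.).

First, the molecular formula is C7H8 (counting implicit H from valence).
  C: 7 × 12.011 = 84.077
  H: 8 × 1.008 = 8.064
Sum: 7×12.011 + 8×1.008 = 92.141 → 92.14 g/mol.

92.14 g/mol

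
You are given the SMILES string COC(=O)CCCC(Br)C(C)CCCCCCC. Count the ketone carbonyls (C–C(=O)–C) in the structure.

0

Scan the SMILES for the ketone motif — none present.
Groups that are present: 1 ester.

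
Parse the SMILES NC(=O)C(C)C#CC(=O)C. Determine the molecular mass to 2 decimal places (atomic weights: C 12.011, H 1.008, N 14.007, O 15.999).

139.15 g/mol

First, the molecular formula is C7H9NO2 (counting implicit H from valence).
  C: 7 × 12.011 = 84.077
  H: 9 × 1.008 = 9.072
  N: 1 × 14.007 = 14.007
  O: 2 × 15.999 = 31.998
Sum: 7×12.011 + 9×1.008 + 1×14.007 + 2×15.999 = 139.154 → 139.15 g/mol.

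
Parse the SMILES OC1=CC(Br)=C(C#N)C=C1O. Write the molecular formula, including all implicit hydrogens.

C7H4BrNO2

Walk through each heavy atom and fill implicit hydrogens from standard valence (C 4, N 3, O 2, S 2, halogen 1):
  atom 1: O, bond orders sum to 1 (valence 2) → 1 H
  atom 2: C, bond orders sum to 4 (valence 4) → 0 H
  atom 3: C, bond orders sum to 3 (valence 4) → 1 H
  atom 4: C, bond orders sum to 4 (valence 4) → 0 H
  atom 5: Br (halogen, monovalent) → 0 H
  atom 6: C, bond orders sum to 4 (valence 4) → 0 H
  atom 7: C, bond orders sum to 4 (valence 4) → 0 H
  atom 8: N, bond orders sum to 3 (valence 3) → 0 H
  atom 9: C, bond orders sum to 3 (valence 4) → 1 H
  atom 10: C, bond orders sum to 4 (valence 4) → 0 H
  atom 11: O, bond orders sum to 1 (valence 2) → 1 H
Totals → C:7, H:4, Br:1, N:1, O:2.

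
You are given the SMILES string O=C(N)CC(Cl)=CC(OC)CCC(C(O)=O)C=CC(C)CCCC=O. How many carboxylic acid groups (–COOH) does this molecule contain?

1

The carboxylic acid motif appears at heavy-atom position 14 in the SMILES.
Other groups present: 1 aldehyde, 2 alkene, 1 amide, 1 ether.
Carboxylic acid count: 1.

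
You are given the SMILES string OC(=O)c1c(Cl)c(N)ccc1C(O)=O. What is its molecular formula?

C8H6ClNO4

Walk through each heavy atom and fill implicit hydrogens from standard valence (C 4, N 3, O 2, S 2, halogen 1); for lowercase aromatic atoms, an aromatic c carries 1 H when it has two neighbours and 0 H with three, and aromatic n carries 0 H:
  atom 1: O, bond orders sum to 1 (valence 2) → 1 H
  atom 2: C, bond orders sum to 4 (valence 4) → 0 H
  atom 3: O, bond orders sum to 2 (valence 2) → 0 H
  atom 4: aromatic c, 3 neighbours → 0 H
  atom 5: aromatic c, 3 neighbours → 0 H
  atom 6: Cl (halogen, monovalent) → 0 H
  atom 7: aromatic c, 3 neighbours → 0 H
  atom 8: N, bond orders sum to 1 (valence 3) → 2 H
  atom 9: aromatic c, 2 neighbours → 1 H
  atom 10: aromatic c, 2 neighbours → 1 H
  atom 11: aromatic c, 3 neighbours → 0 H
  atom 12: C, bond orders sum to 4 (valence 4) → 0 H
  atom 13: O, bond orders sum to 1 (valence 2) → 1 H
  atom 14: O, bond orders sum to 2 (valence 2) → 0 H
Totals → C:8, H:6, Cl:1, N:1, O:4.
In Hill order: C8H6ClNO4.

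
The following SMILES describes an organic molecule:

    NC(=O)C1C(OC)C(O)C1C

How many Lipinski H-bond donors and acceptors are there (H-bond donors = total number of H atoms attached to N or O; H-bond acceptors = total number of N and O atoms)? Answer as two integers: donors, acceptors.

3, 4

Donors: find every N or O and count the H atoms it carries.
  atom 1 (N): bond orders sum to 1 → 2 H
  atom 3 (O): bond orders sum to 2 → 0 H
  atom 6 (O): bond orders sum to 2 → 0 H
  atom 9 (O): bond orders sum to 1 → 1 H
Lipinski HBD = 3.
Acceptors: N atoms = 1, O atoms = 3 → HBA = 4.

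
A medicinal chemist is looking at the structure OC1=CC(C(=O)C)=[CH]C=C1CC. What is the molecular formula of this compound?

Walk through each heavy atom and fill implicit hydrogens from standard valence (C 4, N 3, O 2, S 2, halogen 1):
  atom 1: O, bond orders sum to 1 (valence 2) → 1 H
  atom 2: C, bond orders sum to 4 (valence 4) → 0 H
  atom 3: C, bond orders sum to 3 (valence 4) → 1 H
  atom 4: C, bond orders sum to 4 (valence 4) → 0 H
  atom 5: C, bond orders sum to 4 (valence 4) → 0 H
  atom 6: O, bond orders sum to 2 (valence 2) → 0 H
  atom 7: C, bond orders sum to 1 (valence 4) → 3 H
  atom 8: C with explicit H count 1
  atom 9: C, bond orders sum to 3 (valence 4) → 1 H
  atom 10: C, bond orders sum to 4 (valence 4) → 0 H
  atom 11: C, bond orders sum to 2 (valence 4) → 2 H
  atom 12: C, bond orders sum to 1 (valence 4) → 3 H
Totals → C:10, H:12, O:2.
In Hill order: C10H12O2.

C10H12O2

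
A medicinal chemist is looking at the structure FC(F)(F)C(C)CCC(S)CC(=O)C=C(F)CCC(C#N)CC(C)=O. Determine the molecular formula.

C17H23F4NO2S

Walk through each heavy atom and fill implicit hydrogens from standard valence (C 4, N 3, O 2, S 2, halogen 1):
  atom 1: F (halogen, monovalent) → 0 H
  atom 2: C, bond orders sum to 4 (valence 4) → 0 H
  atom 3: F (halogen, monovalent) → 0 H
  atom 4: F (halogen, monovalent) → 0 H
  atom 5: C, bond orders sum to 3 (valence 4) → 1 H
  atom 6: C, bond orders sum to 1 (valence 4) → 3 H
  atom 7: C, bond orders sum to 2 (valence 4) → 2 H
  atom 8: C, bond orders sum to 2 (valence 4) → 2 H
  atom 9: C, bond orders sum to 3 (valence 4) → 1 H
  atom 10: S, bond orders sum to 1 (valence 2) → 1 H
  atom 11: C, bond orders sum to 2 (valence 4) → 2 H
  atom 12: C, bond orders sum to 4 (valence 4) → 0 H
  atom 13: O, bond orders sum to 2 (valence 2) → 0 H
  atom 14: C, bond orders sum to 3 (valence 4) → 1 H
  atom 15: C, bond orders sum to 4 (valence 4) → 0 H
  atom 16: F (halogen, monovalent) → 0 H
  atom 17: C, bond orders sum to 2 (valence 4) → 2 H
  atom 18: C, bond orders sum to 2 (valence 4) → 2 H
  atom 19: C, bond orders sum to 3 (valence 4) → 1 H
  atom 20: C, bond orders sum to 4 (valence 4) → 0 H
  atom 21: N, bond orders sum to 3 (valence 3) → 0 H
  atom 22: C, bond orders sum to 2 (valence 4) → 2 H
  atom 23: C, bond orders sum to 4 (valence 4) → 0 H
  atom 24: C, bond orders sum to 1 (valence 4) → 3 H
  atom 25: O, bond orders sum to 2 (valence 2) → 0 H
Totals → C:17, H:23, F:4, N:1, O:2, S:1.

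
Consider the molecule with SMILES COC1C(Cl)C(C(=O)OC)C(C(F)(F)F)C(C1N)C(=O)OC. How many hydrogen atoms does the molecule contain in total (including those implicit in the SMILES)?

Walk through each heavy atom and fill implicit hydrogens from standard valence (C 4, N 3, O 2, S 2, halogen 1):
  atom 1: C, bond orders sum to 1 (valence 4) → 3 H
  atom 2: O, bond orders sum to 2 (valence 2) → 0 H
  atom 3: C, bond orders sum to 3 (valence 4) → 1 H
  atom 4: C, bond orders sum to 3 (valence 4) → 1 H
  atom 5: Cl (halogen, monovalent) → 0 H
  atom 6: C, bond orders sum to 3 (valence 4) → 1 H
  atom 7: C, bond orders sum to 4 (valence 4) → 0 H
  atom 8: O, bond orders sum to 2 (valence 2) → 0 H
  atom 9: O, bond orders sum to 2 (valence 2) → 0 H
  atom 10: C, bond orders sum to 1 (valence 4) → 3 H
  atom 11: C, bond orders sum to 3 (valence 4) → 1 H
  atom 12: C, bond orders sum to 4 (valence 4) → 0 H
  atom 13: F (halogen, monovalent) → 0 H
  atom 14: F (halogen, monovalent) → 0 H
  atom 15: F (halogen, monovalent) → 0 H
  atom 16: C, bond orders sum to 3 (valence 4) → 1 H
  atom 17: C, bond orders sum to 3 (valence 4) → 1 H
  atom 18: N, bond orders sum to 1 (valence 3) → 2 H
  atom 19: C, bond orders sum to 4 (valence 4) → 0 H
  atom 20: O, bond orders sum to 2 (valence 2) → 0 H
  atom 21: O, bond orders sum to 2 (valence 2) → 0 H
  atom 22: C, bond orders sum to 1 (valence 4) → 3 H
Total hydrogens: 17.

17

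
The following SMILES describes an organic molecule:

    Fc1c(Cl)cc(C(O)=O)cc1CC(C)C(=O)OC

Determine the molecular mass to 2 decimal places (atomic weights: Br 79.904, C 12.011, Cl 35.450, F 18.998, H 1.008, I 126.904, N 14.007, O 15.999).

First, the molecular formula is C12H12ClFO4 (counting implicit H from valence).
  C: 12 × 12.011 = 144.132
  Cl: 1 × 35.450 = 35.450
  F: 1 × 18.998 = 18.998
  H: 12 × 1.008 = 12.096
  O: 4 × 15.999 = 63.996
Sum: 12×12.011 + 1×35.450 + 1×18.998 + 12×1.008 + 4×15.999 = 274.672 → 274.67 g/mol.

274.67 g/mol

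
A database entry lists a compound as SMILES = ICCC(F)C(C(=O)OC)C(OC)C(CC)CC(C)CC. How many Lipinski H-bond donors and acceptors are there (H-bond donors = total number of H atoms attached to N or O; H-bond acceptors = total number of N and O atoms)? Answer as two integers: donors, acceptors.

0, 3

Donors: find every N or O and count the H atoms it carries.
  atom 8 (O): bond orders sum to 2 → 0 H
  atom 9 (O): bond orders sum to 2 → 0 H
  atom 12 (O): bond orders sum to 2 → 0 H
Lipinski HBD = 0.
Acceptors: N atoms = 0, O atoms = 3 → HBA = 3.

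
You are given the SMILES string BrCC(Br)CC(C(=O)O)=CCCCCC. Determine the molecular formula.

Walk through each heavy atom and fill implicit hydrogens from standard valence (C 4, N 3, O 2, S 2, halogen 1):
  atom 1: Br (halogen, monovalent) → 0 H
  atom 2: C, bond orders sum to 2 (valence 4) → 2 H
  atom 3: C, bond orders sum to 3 (valence 4) → 1 H
  atom 4: Br (halogen, monovalent) → 0 H
  atom 5: C, bond orders sum to 2 (valence 4) → 2 H
  atom 6: C, bond orders sum to 4 (valence 4) → 0 H
  atom 7: C, bond orders sum to 4 (valence 4) → 0 H
  atom 8: O, bond orders sum to 2 (valence 2) → 0 H
  atom 9: O, bond orders sum to 1 (valence 2) → 1 H
  atom 10: C, bond orders sum to 3 (valence 4) → 1 H
  atom 11: C, bond orders sum to 2 (valence 4) → 2 H
  atom 12: C, bond orders sum to 2 (valence 4) → 2 H
  atom 13: C, bond orders sum to 2 (valence 4) → 2 H
  atom 14: C, bond orders sum to 2 (valence 4) → 2 H
  atom 15: C, bond orders sum to 1 (valence 4) → 3 H
Totals → C:11, H:18, Br:2, O:2.
In Hill order: C11H18Br2O2.

C11H18Br2O2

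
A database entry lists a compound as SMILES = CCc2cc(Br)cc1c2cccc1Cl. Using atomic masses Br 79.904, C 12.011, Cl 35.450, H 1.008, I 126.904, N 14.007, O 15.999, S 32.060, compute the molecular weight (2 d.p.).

269.57 g/mol

First, the molecular formula is C12H10BrCl (counting implicit H from valence).
  Br: 1 × 79.904 = 79.904
  C: 12 × 12.011 = 144.132
  Cl: 1 × 35.450 = 35.450
  H: 10 × 1.008 = 10.080
Sum: 1×79.904 + 12×12.011 + 1×35.450 + 10×1.008 = 269.566 → 269.57 g/mol.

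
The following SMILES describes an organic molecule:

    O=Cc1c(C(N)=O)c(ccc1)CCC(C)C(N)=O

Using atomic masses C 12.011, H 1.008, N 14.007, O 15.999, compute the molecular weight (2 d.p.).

First, the molecular formula is C13H16N2O3 (counting implicit H from valence).
  C: 13 × 12.011 = 156.143
  H: 16 × 1.008 = 16.128
  N: 2 × 14.007 = 28.014
  O: 3 × 15.999 = 47.997
Sum: 13×12.011 + 16×1.008 + 2×14.007 + 3×15.999 = 248.282 → 248.28 g/mol.

248.28 g/mol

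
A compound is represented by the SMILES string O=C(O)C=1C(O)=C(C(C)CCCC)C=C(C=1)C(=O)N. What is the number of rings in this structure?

1

In SMILES, each pair of matching ring-closure digits denotes one ring-closing bond; the number of such bonds equals the number of independent rings.
Ring-closure bonds here: 1.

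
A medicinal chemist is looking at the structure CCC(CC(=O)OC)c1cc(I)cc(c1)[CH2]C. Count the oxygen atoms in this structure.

Scan the SMILES for O atoms (remember two-letter symbols like Cl and Br are single atoms).
Oxygen count: 2.

2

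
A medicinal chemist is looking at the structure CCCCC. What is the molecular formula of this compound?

Walk through each heavy atom and fill implicit hydrogens from standard valence (C 4, N 3, O 2, S 2, halogen 1):
  atom 1: C, bond orders sum to 1 (valence 4) → 3 H
  atom 2: C, bond orders sum to 2 (valence 4) → 2 H
  atom 3: C, bond orders sum to 2 (valence 4) → 2 H
  atom 4: C, bond orders sum to 2 (valence 4) → 2 H
  atom 5: C, bond orders sum to 1 (valence 4) → 3 H
Totals → C:5, H:12.
In Hill order: C5H12.

C5H12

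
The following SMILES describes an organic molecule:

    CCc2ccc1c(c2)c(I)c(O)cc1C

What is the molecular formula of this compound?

Walk through each heavy atom and fill implicit hydrogens from standard valence (C 4, N 3, O 2, S 2, halogen 1); for lowercase aromatic atoms, an aromatic c carries 1 H when it has two neighbours and 0 H with three, and aromatic n carries 0 H:
  atom 1: C, bond orders sum to 1 (valence 4) → 3 H
  atom 2: C, bond orders sum to 2 (valence 4) → 2 H
  atom 3: aromatic c, 3 neighbours → 0 H
  atom 4: aromatic c, 2 neighbours → 1 H
  atom 5: aromatic c, 2 neighbours → 1 H
  atom 6: aromatic c, 3 neighbours → 0 H
  atom 7: aromatic c, 3 neighbours → 0 H
  atom 8: aromatic c, 2 neighbours → 1 H
  atom 9: aromatic c, 3 neighbours → 0 H
  atom 10: I (halogen, monovalent) → 0 H
  atom 11: aromatic c, 3 neighbours → 0 H
  atom 12: O, bond orders sum to 1 (valence 2) → 1 H
  atom 13: aromatic c, 2 neighbours → 1 H
  atom 14: aromatic c, 3 neighbours → 0 H
  atom 15: C, bond orders sum to 1 (valence 4) → 3 H
Totals → C:13, H:13, I:1, O:1.

C13H13IO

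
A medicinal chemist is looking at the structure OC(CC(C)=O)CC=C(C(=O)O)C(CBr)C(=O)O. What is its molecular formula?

C11H15BrO6

Walk through each heavy atom and fill implicit hydrogens from standard valence (C 4, N 3, O 2, S 2, halogen 1):
  atom 1: O, bond orders sum to 1 (valence 2) → 1 H
  atom 2: C, bond orders sum to 3 (valence 4) → 1 H
  atom 3: C, bond orders sum to 2 (valence 4) → 2 H
  atom 4: C, bond orders sum to 4 (valence 4) → 0 H
  atom 5: C, bond orders sum to 1 (valence 4) → 3 H
  atom 6: O, bond orders sum to 2 (valence 2) → 0 H
  atom 7: C, bond orders sum to 2 (valence 4) → 2 H
  atom 8: C, bond orders sum to 3 (valence 4) → 1 H
  atom 9: C, bond orders sum to 4 (valence 4) → 0 H
  atom 10: C, bond orders sum to 4 (valence 4) → 0 H
  atom 11: O, bond orders sum to 2 (valence 2) → 0 H
  atom 12: O, bond orders sum to 1 (valence 2) → 1 H
  atom 13: C, bond orders sum to 3 (valence 4) → 1 H
  atom 14: C, bond orders sum to 2 (valence 4) → 2 H
  atom 15: Br (halogen, monovalent) → 0 H
  atom 16: C, bond orders sum to 4 (valence 4) → 0 H
  atom 17: O, bond orders sum to 2 (valence 2) → 0 H
  atom 18: O, bond orders sum to 1 (valence 2) → 1 H
Totals → C:11, H:15, Br:1, O:6.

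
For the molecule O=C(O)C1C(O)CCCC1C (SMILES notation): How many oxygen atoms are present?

Scan the SMILES for O atoms (remember two-letter symbols like Cl and Br are single atoms).
Oxygen count: 3.

3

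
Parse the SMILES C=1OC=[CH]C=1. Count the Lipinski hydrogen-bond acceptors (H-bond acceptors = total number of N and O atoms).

1

N atoms: 0; O atoms: 1.
Lipinski HBA = 0 + 1 = 1.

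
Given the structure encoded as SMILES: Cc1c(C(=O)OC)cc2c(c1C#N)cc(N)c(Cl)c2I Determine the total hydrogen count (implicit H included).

Walk through each heavy atom and fill implicit hydrogens from standard valence (C 4, N 3, O 2, S 2, halogen 1); for lowercase aromatic atoms, an aromatic c carries 1 H when it has two neighbours and 0 H with three, and aromatic n carries 0 H:
  atom 1: C, bond orders sum to 1 (valence 4) → 3 H
  atom 2: aromatic c, 3 neighbours → 0 H
  atom 3: aromatic c, 3 neighbours → 0 H
  atom 4: C, bond orders sum to 4 (valence 4) → 0 H
  atom 5: O, bond orders sum to 2 (valence 2) → 0 H
  atom 6: O, bond orders sum to 2 (valence 2) → 0 H
  atom 7: C, bond orders sum to 1 (valence 4) → 3 H
  atom 8: aromatic c, 2 neighbours → 1 H
  atom 9: aromatic c, 3 neighbours → 0 H
  atom 10: aromatic c, 3 neighbours → 0 H
  atom 11: aromatic c, 3 neighbours → 0 H
  atom 12: C, bond orders sum to 4 (valence 4) → 0 H
  atom 13: N, bond orders sum to 3 (valence 3) → 0 H
  atom 14: aromatic c, 2 neighbours → 1 H
  atom 15: aromatic c, 3 neighbours → 0 H
  atom 16: N, bond orders sum to 1 (valence 3) → 2 H
  atom 17: aromatic c, 3 neighbours → 0 H
  atom 18: Cl (halogen, monovalent) → 0 H
  atom 19: aromatic c, 3 neighbours → 0 H
  atom 20: I (halogen, monovalent) → 0 H
Total hydrogens: 10.

10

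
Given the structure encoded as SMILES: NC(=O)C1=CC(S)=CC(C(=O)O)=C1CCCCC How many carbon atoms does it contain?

13

Count every carbon token in the SMILES (each C, including those in ring-closure positions and inside branches).
Carbon count: 13.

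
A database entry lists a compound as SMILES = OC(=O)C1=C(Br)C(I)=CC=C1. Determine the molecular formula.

Walk through each heavy atom and fill implicit hydrogens from standard valence (C 4, N 3, O 2, S 2, halogen 1):
  atom 1: O, bond orders sum to 1 (valence 2) → 1 H
  atom 2: C, bond orders sum to 4 (valence 4) → 0 H
  atom 3: O, bond orders sum to 2 (valence 2) → 0 H
  atom 4: C, bond orders sum to 4 (valence 4) → 0 H
  atom 5: C, bond orders sum to 4 (valence 4) → 0 H
  atom 6: Br (halogen, monovalent) → 0 H
  atom 7: C, bond orders sum to 4 (valence 4) → 0 H
  atom 8: I (halogen, monovalent) → 0 H
  atom 9: C, bond orders sum to 3 (valence 4) → 1 H
  atom 10: C, bond orders sum to 3 (valence 4) → 1 H
  atom 11: C, bond orders sum to 3 (valence 4) → 1 H
Totals → C:7, H:4, Br:1, I:1, O:2.

C7H4BrIO2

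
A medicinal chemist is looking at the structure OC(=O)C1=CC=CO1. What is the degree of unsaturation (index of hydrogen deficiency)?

Molecular formula: C5H4O3.
DoU = (2C + 2 + N − H − X) / 2, where X is the halogen count and O/S are ignored.
    = (2·5 + 2 + 0 − 4 − 0) / 2 = 8 / 2 = 4.

4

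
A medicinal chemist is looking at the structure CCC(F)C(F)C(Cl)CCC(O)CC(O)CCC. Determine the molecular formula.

C13H25ClF2O2

Walk through each heavy atom and fill implicit hydrogens from standard valence (C 4, N 3, O 2, S 2, halogen 1):
  atom 1: C, bond orders sum to 1 (valence 4) → 3 H
  atom 2: C, bond orders sum to 2 (valence 4) → 2 H
  atom 3: C, bond orders sum to 3 (valence 4) → 1 H
  atom 4: F (halogen, monovalent) → 0 H
  atom 5: C, bond orders sum to 3 (valence 4) → 1 H
  atom 6: F (halogen, monovalent) → 0 H
  atom 7: C, bond orders sum to 3 (valence 4) → 1 H
  atom 8: Cl (halogen, monovalent) → 0 H
  atom 9: C, bond orders sum to 2 (valence 4) → 2 H
  atom 10: C, bond orders sum to 2 (valence 4) → 2 H
  atom 11: C, bond orders sum to 3 (valence 4) → 1 H
  atom 12: O, bond orders sum to 1 (valence 2) → 1 H
  atom 13: C, bond orders sum to 2 (valence 4) → 2 H
  atom 14: C, bond orders sum to 3 (valence 4) → 1 H
  atom 15: O, bond orders sum to 1 (valence 2) → 1 H
  atom 16: C, bond orders sum to 2 (valence 4) → 2 H
  atom 17: C, bond orders sum to 2 (valence 4) → 2 H
  atom 18: C, bond orders sum to 1 (valence 4) → 3 H
Totals → C:13, H:25, Cl:1, F:2, O:2.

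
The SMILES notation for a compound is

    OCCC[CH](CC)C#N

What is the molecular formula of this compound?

Walk through each heavy atom and fill implicit hydrogens from standard valence (C 4, N 3, O 2, S 2, halogen 1):
  atom 1: O, bond orders sum to 1 (valence 2) → 1 H
  atom 2: C, bond orders sum to 2 (valence 4) → 2 H
  atom 3: C, bond orders sum to 2 (valence 4) → 2 H
  atom 4: C, bond orders sum to 2 (valence 4) → 2 H
  atom 5: C with explicit H count 1
  atom 6: C, bond orders sum to 2 (valence 4) → 2 H
  atom 7: C, bond orders sum to 1 (valence 4) → 3 H
  atom 8: C, bond orders sum to 4 (valence 4) → 0 H
  atom 9: N, bond orders sum to 3 (valence 3) → 0 H
Totals → C:7, H:13, N:1, O:1.
In Hill order: C7H13NO.

C7H13NO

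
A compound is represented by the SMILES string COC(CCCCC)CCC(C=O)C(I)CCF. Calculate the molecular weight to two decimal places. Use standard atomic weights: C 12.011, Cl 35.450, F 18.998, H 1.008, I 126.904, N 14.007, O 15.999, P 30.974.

First, the molecular formula is C14H26FIO2 (counting implicit H from valence).
  C: 14 × 12.011 = 168.154
  F: 1 × 18.998 = 18.998
  H: 26 × 1.008 = 26.208
  I: 1 × 126.904 = 126.904
  O: 2 × 15.999 = 31.998
Sum: 14×12.011 + 1×18.998 + 26×1.008 + 1×126.904 + 2×15.999 = 372.262 → 372.26 g/mol.

372.26 g/mol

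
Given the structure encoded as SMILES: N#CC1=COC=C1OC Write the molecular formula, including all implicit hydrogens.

Walk through each heavy atom and fill implicit hydrogens from standard valence (C 4, N 3, O 2, S 2, halogen 1):
  atom 1: N, bond orders sum to 3 (valence 3) → 0 H
  atom 2: C, bond orders sum to 4 (valence 4) → 0 H
  atom 3: C, bond orders sum to 4 (valence 4) → 0 H
  atom 4: C, bond orders sum to 3 (valence 4) → 1 H
  atom 5: O, bond orders sum to 2 (valence 2) → 0 H
  atom 6: C, bond orders sum to 3 (valence 4) → 1 H
  atom 7: C, bond orders sum to 4 (valence 4) → 0 H
  atom 8: O, bond orders sum to 2 (valence 2) → 0 H
  atom 9: C, bond orders sum to 1 (valence 4) → 3 H
Totals → C:6, H:5, N:1, O:2.
In Hill order: C6H5NO2.

C6H5NO2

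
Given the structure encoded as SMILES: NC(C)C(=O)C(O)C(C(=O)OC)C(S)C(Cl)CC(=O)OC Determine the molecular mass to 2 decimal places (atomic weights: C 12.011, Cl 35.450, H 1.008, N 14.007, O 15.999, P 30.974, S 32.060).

341.80 g/mol

First, the molecular formula is C12H20ClNO6S (counting implicit H from valence).
  C: 12 × 12.011 = 144.132
  Cl: 1 × 35.450 = 35.450
  H: 20 × 1.008 = 20.160
  N: 1 × 14.007 = 14.007
  O: 6 × 15.999 = 95.994
  S: 1 × 32.060 = 32.060
Sum: 12×12.011 + 1×35.450 + 20×1.008 + 1×14.007 + 6×15.999 + 1×32.060 = 341.803 → 341.80 g/mol.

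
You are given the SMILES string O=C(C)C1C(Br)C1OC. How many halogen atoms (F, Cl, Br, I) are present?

1

Halogen atoms appear at heavy-atom position 6 (1×Br).
Other groups present: 1 ether, 1 ketone.
Halogen count: 1.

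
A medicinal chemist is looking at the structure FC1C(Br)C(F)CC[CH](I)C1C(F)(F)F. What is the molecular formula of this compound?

C8H9BrF5I

Walk through each heavy atom and fill implicit hydrogens from standard valence (C 4, N 3, O 2, S 2, halogen 1):
  atom 1: F (halogen, monovalent) → 0 H
  atom 2: C, bond orders sum to 3 (valence 4) → 1 H
  atom 3: C, bond orders sum to 3 (valence 4) → 1 H
  atom 4: Br (halogen, monovalent) → 0 H
  atom 5: C, bond orders sum to 3 (valence 4) → 1 H
  atom 6: F (halogen, monovalent) → 0 H
  atom 7: C, bond orders sum to 2 (valence 4) → 2 H
  atom 8: C, bond orders sum to 2 (valence 4) → 2 H
  atom 9: C with explicit H count 1
  atom 10: I (halogen, monovalent) → 0 H
  atom 11: C, bond orders sum to 3 (valence 4) → 1 H
  atom 12: C, bond orders sum to 4 (valence 4) → 0 H
  atom 13: F (halogen, monovalent) → 0 H
  atom 14: F (halogen, monovalent) → 0 H
  atom 15: F (halogen, monovalent) → 0 H
Totals → C:8, H:9, Br:1, F:5, I:1.
In Hill order: C8H9BrF5I.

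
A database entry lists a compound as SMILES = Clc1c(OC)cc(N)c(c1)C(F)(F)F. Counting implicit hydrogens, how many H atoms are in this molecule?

7

Walk through each heavy atom and fill implicit hydrogens from standard valence (C 4, N 3, O 2, S 2, halogen 1); for lowercase aromatic atoms, an aromatic c carries 1 H when it has two neighbours and 0 H with three, and aromatic n carries 0 H:
  atom 1: Cl (halogen, monovalent) → 0 H
  atom 2: aromatic c, 3 neighbours → 0 H
  atom 3: aromatic c, 3 neighbours → 0 H
  atom 4: O, bond orders sum to 2 (valence 2) → 0 H
  atom 5: C, bond orders sum to 1 (valence 4) → 3 H
  atom 6: aromatic c, 2 neighbours → 1 H
  atom 7: aromatic c, 3 neighbours → 0 H
  atom 8: N, bond orders sum to 1 (valence 3) → 2 H
  atom 9: aromatic c, 3 neighbours → 0 H
  atom 10: aromatic c, 2 neighbours → 1 H
  atom 11: C, bond orders sum to 4 (valence 4) → 0 H
  atom 12: F (halogen, monovalent) → 0 H
  atom 13: F (halogen, monovalent) → 0 H
  atom 14: F (halogen, monovalent) → 0 H
Total hydrogens: 7.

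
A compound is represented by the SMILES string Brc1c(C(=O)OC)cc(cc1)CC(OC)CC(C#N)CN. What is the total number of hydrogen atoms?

Walk through each heavy atom and fill implicit hydrogens from standard valence (C 4, N 3, O 2, S 2, halogen 1); for lowercase aromatic atoms, an aromatic c carries 1 H when it has two neighbours and 0 H with three, and aromatic n carries 0 H:
  atom 1: Br (halogen, monovalent) → 0 H
  atom 2: aromatic c, 3 neighbours → 0 H
  atom 3: aromatic c, 3 neighbours → 0 H
  atom 4: C, bond orders sum to 4 (valence 4) → 0 H
  atom 5: O, bond orders sum to 2 (valence 2) → 0 H
  atom 6: O, bond orders sum to 2 (valence 2) → 0 H
  atom 7: C, bond orders sum to 1 (valence 4) → 3 H
  atom 8: aromatic c, 2 neighbours → 1 H
  atom 9: aromatic c, 3 neighbours → 0 H
  atom 10: aromatic c, 2 neighbours → 1 H
  atom 11: aromatic c, 2 neighbours → 1 H
  atom 12: C, bond orders sum to 2 (valence 4) → 2 H
  atom 13: C, bond orders sum to 3 (valence 4) → 1 H
  atom 14: O, bond orders sum to 2 (valence 2) → 0 H
  atom 15: C, bond orders sum to 1 (valence 4) → 3 H
  atom 16: C, bond orders sum to 2 (valence 4) → 2 H
  atom 17: C, bond orders sum to 3 (valence 4) → 1 H
  atom 18: C, bond orders sum to 4 (valence 4) → 0 H
  atom 19: N, bond orders sum to 3 (valence 3) → 0 H
  atom 20: C, bond orders sum to 2 (valence 4) → 2 H
  atom 21: N, bond orders sum to 1 (valence 3) → 2 H
Total hydrogens: 19.

19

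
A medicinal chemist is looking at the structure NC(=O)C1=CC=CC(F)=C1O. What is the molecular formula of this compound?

C7H6FNO2

Walk through each heavy atom and fill implicit hydrogens from standard valence (C 4, N 3, O 2, S 2, halogen 1):
  atom 1: N, bond orders sum to 1 (valence 3) → 2 H
  atom 2: C, bond orders sum to 4 (valence 4) → 0 H
  atom 3: O, bond orders sum to 2 (valence 2) → 0 H
  atom 4: C, bond orders sum to 4 (valence 4) → 0 H
  atom 5: C, bond orders sum to 3 (valence 4) → 1 H
  atom 6: C, bond orders sum to 3 (valence 4) → 1 H
  atom 7: C, bond orders sum to 3 (valence 4) → 1 H
  atom 8: C, bond orders sum to 4 (valence 4) → 0 H
  atom 9: F (halogen, monovalent) → 0 H
  atom 10: C, bond orders sum to 4 (valence 4) → 0 H
  atom 11: O, bond orders sum to 1 (valence 2) → 1 H
Totals → C:7, H:6, F:1, N:1, O:2.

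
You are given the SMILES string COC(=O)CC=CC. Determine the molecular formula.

Walk through each heavy atom and fill implicit hydrogens from standard valence (C 4, N 3, O 2, S 2, halogen 1):
  atom 1: C, bond orders sum to 1 (valence 4) → 3 H
  atom 2: O, bond orders sum to 2 (valence 2) → 0 H
  atom 3: C, bond orders sum to 4 (valence 4) → 0 H
  atom 4: O, bond orders sum to 2 (valence 2) → 0 H
  atom 5: C, bond orders sum to 2 (valence 4) → 2 H
  atom 6: C, bond orders sum to 3 (valence 4) → 1 H
  atom 7: C, bond orders sum to 3 (valence 4) → 1 H
  atom 8: C, bond orders sum to 1 (valence 4) → 3 H
Totals → C:6, H:10, O:2.
In Hill order: C6H10O2.

C6H10O2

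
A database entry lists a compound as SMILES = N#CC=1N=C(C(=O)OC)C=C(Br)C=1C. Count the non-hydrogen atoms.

14

Every atom symbol written in the SMILES (organic subset) is one heavy atom; implicit H are not written.
Heavy atoms by element → Br:1, C:9, N:2, O:2.
Total: 14.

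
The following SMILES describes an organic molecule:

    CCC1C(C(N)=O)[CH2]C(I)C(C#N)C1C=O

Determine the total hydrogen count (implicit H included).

15

Walk through each heavy atom and fill implicit hydrogens from standard valence (C 4, N 3, O 2, S 2, halogen 1):
  atom 1: C, bond orders sum to 1 (valence 4) → 3 H
  atom 2: C, bond orders sum to 2 (valence 4) → 2 H
  atom 3: C, bond orders sum to 3 (valence 4) → 1 H
  atom 4: C, bond orders sum to 3 (valence 4) → 1 H
  atom 5: C, bond orders sum to 4 (valence 4) → 0 H
  atom 6: N, bond orders sum to 1 (valence 3) → 2 H
  atom 7: O, bond orders sum to 2 (valence 2) → 0 H
  atom 8: C with explicit H count 2
  atom 9: C, bond orders sum to 3 (valence 4) → 1 H
  atom 10: I (halogen, monovalent) → 0 H
  atom 11: C, bond orders sum to 3 (valence 4) → 1 H
  atom 12: C, bond orders sum to 4 (valence 4) → 0 H
  atom 13: N, bond orders sum to 3 (valence 3) → 0 H
  atom 14: C, bond orders sum to 3 (valence 4) → 1 H
  atom 15: C, bond orders sum to 3 (valence 4) → 1 H
  atom 16: O, bond orders sum to 2 (valence 2) → 0 H
Total hydrogens: 15.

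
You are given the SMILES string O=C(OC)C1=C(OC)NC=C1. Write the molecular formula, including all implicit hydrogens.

C7H9NO3

Walk through each heavy atom and fill implicit hydrogens from standard valence (C 4, N 3, O 2, S 2, halogen 1):
  atom 1: O, bond orders sum to 2 (valence 2) → 0 H
  atom 2: C, bond orders sum to 4 (valence 4) → 0 H
  atom 3: O, bond orders sum to 2 (valence 2) → 0 H
  atom 4: C, bond orders sum to 1 (valence 4) → 3 H
  atom 5: C, bond orders sum to 4 (valence 4) → 0 H
  atom 6: C, bond orders sum to 4 (valence 4) → 0 H
  atom 7: O, bond orders sum to 2 (valence 2) → 0 H
  atom 8: C, bond orders sum to 1 (valence 4) → 3 H
  atom 9: N, bond orders sum to 2 (valence 3) → 1 H
  atom 10: C, bond orders sum to 3 (valence 4) → 1 H
  atom 11: C, bond orders sum to 3 (valence 4) → 1 H
Totals → C:7, H:9, N:1, O:3.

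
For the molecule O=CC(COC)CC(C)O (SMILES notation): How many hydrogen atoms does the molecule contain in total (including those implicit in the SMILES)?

Walk through each heavy atom and fill implicit hydrogens from standard valence (C 4, N 3, O 2, S 2, halogen 1):
  atom 1: O, bond orders sum to 2 (valence 2) → 0 H
  atom 2: C, bond orders sum to 3 (valence 4) → 1 H
  atom 3: C, bond orders sum to 3 (valence 4) → 1 H
  atom 4: C, bond orders sum to 2 (valence 4) → 2 H
  atom 5: O, bond orders sum to 2 (valence 2) → 0 H
  atom 6: C, bond orders sum to 1 (valence 4) → 3 H
  atom 7: C, bond orders sum to 2 (valence 4) → 2 H
  atom 8: C, bond orders sum to 3 (valence 4) → 1 H
  atom 9: C, bond orders sum to 1 (valence 4) → 3 H
  atom 10: O, bond orders sum to 1 (valence 2) → 1 H
Total hydrogens: 14.

14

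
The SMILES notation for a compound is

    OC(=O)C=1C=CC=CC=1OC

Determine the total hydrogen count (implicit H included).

Walk through each heavy atom and fill implicit hydrogens from standard valence (C 4, N 3, O 2, S 2, halogen 1):
  atom 1: O, bond orders sum to 1 (valence 2) → 1 H
  atom 2: C, bond orders sum to 4 (valence 4) → 0 H
  atom 3: O, bond orders sum to 2 (valence 2) → 0 H
  atom 4: C, bond orders sum to 4 (valence 4) → 0 H
  atom 5: C, bond orders sum to 3 (valence 4) → 1 H
  atom 6: C, bond orders sum to 3 (valence 4) → 1 H
  atom 7: C, bond orders sum to 3 (valence 4) → 1 H
  atom 8: C, bond orders sum to 3 (valence 4) → 1 H
  atom 9: C, bond orders sum to 4 (valence 4) → 0 H
  atom 10: O, bond orders sum to 2 (valence 2) → 0 H
  atom 11: C, bond orders sum to 1 (valence 4) → 3 H
Total hydrogens: 8.

8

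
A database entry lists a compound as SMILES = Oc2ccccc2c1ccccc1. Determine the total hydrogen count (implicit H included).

Walk through each heavy atom and fill implicit hydrogens from standard valence (C 4, N 3, O 2, S 2, halogen 1); for lowercase aromatic atoms, an aromatic c carries 1 H when it has two neighbours and 0 H with three, and aromatic n carries 0 H:
  atom 1: O, bond orders sum to 1 (valence 2) → 1 H
  atom 2: aromatic c, 3 neighbours → 0 H
  atom 3: aromatic c, 2 neighbours → 1 H
  atom 4: aromatic c, 2 neighbours → 1 H
  atom 5: aromatic c, 2 neighbours → 1 H
  atom 6: aromatic c, 2 neighbours → 1 H
  atom 7: aromatic c, 3 neighbours → 0 H
  atom 8: aromatic c, 3 neighbours → 0 H
  atom 9: aromatic c, 2 neighbours → 1 H
  atom 10: aromatic c, 2 neighbours → 1 H
  atom 11: aromatic c, 2 neighbours → 1 H
  atom 12: aromatic c, 2 neighbours → 1 H
  atom 13: aromatic c, 2 neighbours → 1 H
Total hydrogens: 10.

10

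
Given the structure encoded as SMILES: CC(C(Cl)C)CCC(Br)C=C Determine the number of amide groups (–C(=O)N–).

Scan the SMILES for the amide motif — none present.
Groups that are present: 1 alkene.

0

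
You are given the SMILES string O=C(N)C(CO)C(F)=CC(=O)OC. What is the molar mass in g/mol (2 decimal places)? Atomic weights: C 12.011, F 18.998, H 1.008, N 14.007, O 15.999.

191.16 g/mol

First, the molecular formula is C7H10FNO4 (counting implicit H from valence).
  C: 7 × 12.011 = 84.077
  F: 1 × 18.998 = 18.998
  H: 10 × 1.008 = 10.080
  N: 1 × 14.007 = 14.007
  O: 4 × 15.999 = 63.996
Sum: 7×12.011 + 1×18.998 + 10×1.008 + 1×14.007 + 4×15.999 = 191.158 → 191.16 g/mol.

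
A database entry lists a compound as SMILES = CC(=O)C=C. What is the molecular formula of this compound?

C4H6O

Walk through each heavy atom and fill implicit hydrogens from standard valence (C 4, N 3, O 2, S 2, halogen 1):
  atom 1: C, bond orders sum to 1 (valence 4) → 3 H
  atom 2: C, bond orders sum to 4 (valence 4) → 0 H
  atom 3: O, bond orders sum to 2 (valence 2) → 0 H
  atom 4: C, bond orders sum to 3 (valence 4) → 1 H
  atom 5: C, bond orders sum to 2 (valence 4) → 2 H
Totals → C:4, H:6, O:1.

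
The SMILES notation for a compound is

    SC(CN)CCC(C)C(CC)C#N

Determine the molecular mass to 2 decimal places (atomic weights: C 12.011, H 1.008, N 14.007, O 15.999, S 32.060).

200.34 g/mol

First, the molecular formula is C10H20N2S (counting implicit H from valence).
  C: 10 × 12.011 = 120.110
  H: 20 × 1.008 = 20.160
  N: 2 × 14.007 = 28.014
  S: 1 × 32.060 = 32.060
Sum: 10×12.011 + 20×1.008 + 2×14.007 + 1×32.060 = 200.344 → 200.34 g/mol.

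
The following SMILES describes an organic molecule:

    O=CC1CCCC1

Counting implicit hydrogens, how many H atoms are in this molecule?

10

Walk through each heavy atom and fill implicit hydrogens from standard valence (C 4, N 3, O 2, S 2, halogen 1):
  atom 1: O, bond orders sum to 2 (valence 2) → 0 H
  atom 2: C, bond orders sum to 3 (valence 4) → 1 H
  atom 3: C, bond orders sum to 3 (valence 4) → 1 H
  atom 4: C, bond orders sum to 2 (valence 4) → 2 H
  atom 5: C, bond orders sum to 2 (valence 4) → 2 H
  atom 6: C, bond orders sum to 2 (valence 4) → 2 H
  atom 7: C, bond orders sum to 2 (valence 4) → 2 H
Total hydrogens: 10.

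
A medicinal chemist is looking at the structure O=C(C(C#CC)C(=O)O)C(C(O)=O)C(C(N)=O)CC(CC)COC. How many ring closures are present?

In SMILES, each pair of matching ring-closure digits denotes one ring-closing bond; the number of such bonds equals the number of independent rings.
Ring-closure bonds here: 0.

0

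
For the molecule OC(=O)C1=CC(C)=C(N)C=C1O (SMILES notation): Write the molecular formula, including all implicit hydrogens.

C8H9NO3

Walk through each heavy atom and fill implicit hydrogens from standard valence (C 4, N 3, O 2, S 2, halogen 1):
  atom 1: O, bond orders sum to 1 (valence 2) → 1 H
  atom 2: C, bond orders sum to 4 (valence 4) → 0 H
  atom 3: O, bond orders sum to 2 (valence 2) → 0 H
  atom 4: C, bond orders sum to 4 (valence 4) → 0 H
  atom 5: C, bond orders sum to 3 (valence 4) → 1 H
  atom 6: C, bond orders sum to 4 (valence 4) → 0 H
  atom 7: C, bond orders sum to 1 (valence 4) → 3 H
  atom 8: C, bond orders sum to 4 (valence 4) → 0 H
  atom 9: N, bond orders sum to 1 (valence 3) → 2 H
  atom 10: C, bond orders sum to 3 (valence 4) → 1 H
  atom 11: C, bond orders sum to 4 (valence 4) → 0 H
  atom 12: O, bond orders sum to 1 (valence 2) → 1 H
Totals → C:8, H:9, N:1, O:3.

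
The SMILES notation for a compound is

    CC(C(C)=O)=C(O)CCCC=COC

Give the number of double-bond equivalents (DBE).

3

Molecular formula: C11H18O3.
DoU = (2C + 2 + N − H − X) / 2, where X is the halogen count and O/S are ignored.
    = (2·11 + 2 + 0 − 18 − 0) / 2 = 6 / 2 = 3.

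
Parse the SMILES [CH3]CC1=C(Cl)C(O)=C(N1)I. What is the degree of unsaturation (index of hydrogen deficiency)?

3

Degree of unsaturation = (number of rings) + (number of π bonds).
Ring closures in the SMILES: 1.
π bonds: 2 double bonds (each 1 DoU) → 2 DoU from unsaturation.
Total DoU = 1 + 2 = 3.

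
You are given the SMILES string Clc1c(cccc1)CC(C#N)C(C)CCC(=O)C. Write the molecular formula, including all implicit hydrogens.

Walk through each heavy atom and fill implicit hydrogens from standard valence (C 4, N 3, O 2, S 2, halogen 1); for lowercase aromatic atoms, an aromatic c carries 1 H when it has two neighbours and 0 H with three, and aromatic n carries 0 H:
  atom 1: Cl (halogen, monovalent) → 0 H
  atom 2: aromatic c, 3 neighbours → 0 H
  atom 3: aromatic c, 3 neighbours → 0 H
  atom 4: aromatic c, 2 neighbours → 1 H
  atom 5: aromatic c, 2 neighbours → 1 H
  atom 6: aromatic c, 2 neighbours → 1 H
  atom 7: aromatic c, 2 neighbours → 1 H
  atom 8: C, bond orders sum to 2 (valence 4) → 2 H
  atom 9: C, bond orders sum to 3 (valence 4) → 1 H
  atom 10: C, bond orders sum to 4 (valence 4) → 0 H
  atom 11: N, bond orders sum to 3 (valence 3) → 0 H
  atom 12: C, bond orders sum to 3 (valence 4) → 1 H
  atom 13: C, bond orders sum to 1 (valence 4) → 3 H
  atom 14: C, bond orders sum to 2 (valence 4) → 2 H
  atom 15: C, bond orders sum to 2 (valence 4) → 2 H
  atom 16: C, bond orders sum to 4 (valence 4) → 0 H
  atom 17: O, bond orders sum to 2 (valence 2) → 0 H
  atom 18: C, bond orders sum to 1 (valence 4) → 3 H
Totals → C:15, H:18, Cl:1, N:1, O:1.

C15H18ClNO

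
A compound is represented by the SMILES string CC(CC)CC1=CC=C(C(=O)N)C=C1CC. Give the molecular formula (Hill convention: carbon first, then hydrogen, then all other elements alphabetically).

Walk through each heavy atom and fill implicit hydrogens from standard valence (C 4, N 3, O 2, S 2, halogen 1):
  atom 1: C, bond orders sum to 1 (valence 4) → 3 H
  atom 2: C, bond orders sum to 3 (valence 4) → 1 H
  atom 3: C, bond orders sum to 2 (valence 4) → 2 H
  atom 4: C, bond orders sum to 1 (valence 4) → 3 H
  atom 5: C, bond orders sum to 2 (valence 4) → 2 H
  atom 6: C, bond orders sum to 4 (valence 4) → 0 H
  atom 7: C, bond orders sum to 3 (valence 4) → 1 H
  atom 8: C, bond orders sum to 3 (valence 4) → 1 H
  atom 9: C, bond orders sum to 4 (valence 4) → 0 H
  atom 10: C, bond orders sum to 4 (valence 4) → 0 H
  atom 11: O, bond orders sum to 2 (valence 2) → 0 H
  atom 12: N, bond orders sum to 1 (valence 3) → 2 H
  atom 13: C, bond orders sum to 3 (valence 4) → 1 H
  atom 14: C, bond orders sum to 4 (valence 4) → 0 H
  atom 15: C, bond orders sum to 2 (valence 4) → 2 H
  atom 16: C, bond orders sum to 1 (valence 4) → 3 H
Totals → C:14, H:21, N:1, O:1.

C14H21NO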